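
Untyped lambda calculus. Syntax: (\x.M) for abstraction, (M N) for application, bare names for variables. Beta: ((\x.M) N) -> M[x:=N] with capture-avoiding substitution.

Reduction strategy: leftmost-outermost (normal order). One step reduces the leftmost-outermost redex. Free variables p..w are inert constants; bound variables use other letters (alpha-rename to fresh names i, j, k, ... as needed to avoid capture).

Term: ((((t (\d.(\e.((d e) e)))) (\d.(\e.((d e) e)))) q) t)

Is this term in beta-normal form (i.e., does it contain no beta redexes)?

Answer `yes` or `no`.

Answer: yes

Derivation:
Term: ((((t (\d.(\e.((d e) e)))) (\d.(\e.((d e) e)))) q) t)
No beta redexes found.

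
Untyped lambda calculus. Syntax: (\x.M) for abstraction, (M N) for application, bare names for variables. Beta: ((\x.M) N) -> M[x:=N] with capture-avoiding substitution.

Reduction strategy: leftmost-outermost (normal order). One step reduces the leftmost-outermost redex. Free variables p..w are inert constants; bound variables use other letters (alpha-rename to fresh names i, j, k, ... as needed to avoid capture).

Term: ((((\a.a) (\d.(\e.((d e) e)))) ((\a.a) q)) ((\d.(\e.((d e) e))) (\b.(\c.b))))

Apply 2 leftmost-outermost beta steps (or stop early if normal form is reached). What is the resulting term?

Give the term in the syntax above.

Answer: ((\e.((((\a.a) q) e) e)) ((\d.(\e.((d e) e))) (\b.(\c.b))))

Derivation:
Step 0: ((((\a.a) (\d.(\e.((d e) e)))) ((\a.a) q)) ((\d.(\e.((d e) e))) (\b.(\c.b))))
Step 1: (((\d.(\e.((d e) e))) ((\a.a) q)) ((\d.(\e.((d e) e))) (\b.(\c.b))))
Step 2: ((\e.((((\a.a) q) e) e)) ((\d.(\e.((d e) e))) (\b.(\c.b))))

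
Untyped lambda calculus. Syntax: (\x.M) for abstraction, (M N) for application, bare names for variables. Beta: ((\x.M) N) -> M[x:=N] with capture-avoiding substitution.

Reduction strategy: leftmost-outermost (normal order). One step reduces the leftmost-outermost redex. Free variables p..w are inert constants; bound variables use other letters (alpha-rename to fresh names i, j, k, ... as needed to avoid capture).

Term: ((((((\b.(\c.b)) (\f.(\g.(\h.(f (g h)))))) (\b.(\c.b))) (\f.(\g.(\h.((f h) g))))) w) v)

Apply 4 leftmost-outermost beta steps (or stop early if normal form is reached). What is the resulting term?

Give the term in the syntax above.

Step 0: ((((((\b.(\c.b)) (\f.(\g.(\h.(f (g h)))))) (\b.(\c.b))) (\f.(\g.(\h.((f h) g))))) w) v)
Step 1: (((((\c.(\f.(\g.(\h.(f (g h)))))) (\b.(\c.b))) (\f.(\g.(\h.((f h) g))))) w) v)
Step 2: ((((\f.(\g.(\h.(f (g h))))) (\f.(\g.(\h.((f h) g))))) w) v)
Step 3: (((\g.(\h.((\f.(\g.(\h.((f h) g)))) (g h)))) w) v)
Step 4: ((\h.((\f.(\g.(\h.((f h) g)))) (w h))) v)

Answer: ((\h.((\f.(\g.(\h.((f h) g)))) (w h))) v)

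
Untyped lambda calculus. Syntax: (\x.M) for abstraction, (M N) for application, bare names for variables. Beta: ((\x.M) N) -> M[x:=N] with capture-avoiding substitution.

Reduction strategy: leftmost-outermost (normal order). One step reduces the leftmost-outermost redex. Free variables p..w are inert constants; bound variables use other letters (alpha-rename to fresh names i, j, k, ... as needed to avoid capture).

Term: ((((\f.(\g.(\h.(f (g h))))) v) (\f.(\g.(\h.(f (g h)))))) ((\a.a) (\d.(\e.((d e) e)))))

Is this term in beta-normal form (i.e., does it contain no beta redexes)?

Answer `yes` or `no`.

Term: ((((\f.(\g.(\h.(f (g h))))) v) (\f.(\g.(\h.(f (g h)))))) ((\a.a) (\d.(\e.((d e) e)))))
Found 2 beta redex(es).

Answer: no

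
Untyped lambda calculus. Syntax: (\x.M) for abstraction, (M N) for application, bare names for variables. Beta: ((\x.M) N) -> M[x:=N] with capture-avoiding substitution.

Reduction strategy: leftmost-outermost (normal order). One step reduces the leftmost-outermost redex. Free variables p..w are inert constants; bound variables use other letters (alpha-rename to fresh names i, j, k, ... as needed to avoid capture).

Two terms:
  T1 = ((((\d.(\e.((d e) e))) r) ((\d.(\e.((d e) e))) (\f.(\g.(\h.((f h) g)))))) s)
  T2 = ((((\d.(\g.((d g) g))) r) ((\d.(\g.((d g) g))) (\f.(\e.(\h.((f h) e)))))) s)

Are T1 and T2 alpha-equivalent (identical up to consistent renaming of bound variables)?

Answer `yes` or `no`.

Term 1: ((((\d.(\e.((d e) e))) r) ((\d.(\e.((d e) e))) (\f.(\g.(\h.((f h) g)))))) s)
Term 2: ((((\d.(\g.((d g) g))) r) ((\d.(\g.((d g) g))) (\f.(\e.(\h.((f h) e)))))) s)
Alpha-equivalence: compare structure up to binder renaming.
Result: True

Answer: yes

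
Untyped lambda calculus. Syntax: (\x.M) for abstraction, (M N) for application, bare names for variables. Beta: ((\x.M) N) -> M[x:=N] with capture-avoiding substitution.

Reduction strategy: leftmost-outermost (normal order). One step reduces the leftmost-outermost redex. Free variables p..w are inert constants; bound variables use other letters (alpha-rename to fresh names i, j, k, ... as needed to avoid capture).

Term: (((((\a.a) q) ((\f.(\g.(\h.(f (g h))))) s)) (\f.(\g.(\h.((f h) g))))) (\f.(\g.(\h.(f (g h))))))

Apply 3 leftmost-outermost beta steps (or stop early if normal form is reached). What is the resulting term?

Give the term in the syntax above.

Answer: (((q (\g.(\h.(s (g h))))) (\f.(\g.(\h.((f h) g))))) (\f.(\g.(\h.(f (g h))))))

Derivation:
Step 0: (((((\a.a) q) ((\f.(\g.(\h.(f (g h))))) s)) (\f.(\g.(\h.((f h) g))))) (\f.(\g.(\h.(f (g h))))))
Step 1: (((q ((\f.(\g.(\h.(f (g h))))) s)) (\f.(\g.(\h.((f h) g))))) (\f.(\g.(\h.(f (g h))))))
Step 2: (((q (\g.(\h.(s (g h))))) (\f.(\g.(\h.((f h) g))))) (\f.(\g.(\h.(f (g h))))))
Step 3: (normal form reached)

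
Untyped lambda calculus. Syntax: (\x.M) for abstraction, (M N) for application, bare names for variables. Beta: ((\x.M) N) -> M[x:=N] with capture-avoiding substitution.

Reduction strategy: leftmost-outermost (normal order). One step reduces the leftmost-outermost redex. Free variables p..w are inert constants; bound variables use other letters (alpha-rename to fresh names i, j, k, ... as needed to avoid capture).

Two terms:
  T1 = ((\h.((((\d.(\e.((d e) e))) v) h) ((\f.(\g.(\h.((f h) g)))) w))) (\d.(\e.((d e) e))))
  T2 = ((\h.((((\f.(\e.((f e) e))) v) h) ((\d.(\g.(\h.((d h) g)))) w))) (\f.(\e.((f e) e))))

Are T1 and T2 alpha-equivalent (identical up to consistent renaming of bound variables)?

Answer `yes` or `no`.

Term 1: ((\h.((((\d.(\e.((d e) e))) v) h) ((\f.(\g.(\h.((f h) g)))) w))) (\d.(\e.((d e) e))))
Term 2: ((\h.((((\f.(\e.((f e) e))) v) h) ((\d.(\g.(\h.((d h) g)))) w))) (\f.(\e.((f e) e))))
Alpha-equivalence: compare structure up to binder renaming.
Result: True

Answer: yes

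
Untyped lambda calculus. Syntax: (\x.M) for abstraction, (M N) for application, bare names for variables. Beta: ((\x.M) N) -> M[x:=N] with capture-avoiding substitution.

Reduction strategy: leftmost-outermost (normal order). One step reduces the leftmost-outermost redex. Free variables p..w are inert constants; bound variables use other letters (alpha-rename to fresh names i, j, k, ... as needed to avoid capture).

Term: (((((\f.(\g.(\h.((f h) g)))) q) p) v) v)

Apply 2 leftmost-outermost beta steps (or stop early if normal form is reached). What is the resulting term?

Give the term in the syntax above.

Answer: (((\h.((q h) p)) v) v)

Derivation:
Step 0: (((((\f.(\g.(\h.((f h) g)))) q) p) v) v)
Step 1: ((((\g.(\h.((q h) g))) p) v) v)
Step 2: (((\h.((q h) p)) v) v)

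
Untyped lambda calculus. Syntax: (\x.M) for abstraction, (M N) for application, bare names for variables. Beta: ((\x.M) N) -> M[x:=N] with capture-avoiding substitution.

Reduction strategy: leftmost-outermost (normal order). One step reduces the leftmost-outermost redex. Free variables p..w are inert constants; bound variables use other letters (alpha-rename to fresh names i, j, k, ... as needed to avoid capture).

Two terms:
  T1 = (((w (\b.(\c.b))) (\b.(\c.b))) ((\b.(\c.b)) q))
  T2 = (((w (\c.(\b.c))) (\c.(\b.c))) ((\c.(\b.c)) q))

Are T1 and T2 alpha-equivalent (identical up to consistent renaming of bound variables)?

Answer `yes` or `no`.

Answer: yes

Derivation:
Term 1: (((w (\b.(\c.b))) (\b.(\c.b))) ((\b.(\c.b)) q))
Term 2: (((w (\c.(\b.c))) (\c.(\b.c))) ((\c.(\b.c)) q))
Alpha-equivalence: compare structure up to binder renaming.
Result: True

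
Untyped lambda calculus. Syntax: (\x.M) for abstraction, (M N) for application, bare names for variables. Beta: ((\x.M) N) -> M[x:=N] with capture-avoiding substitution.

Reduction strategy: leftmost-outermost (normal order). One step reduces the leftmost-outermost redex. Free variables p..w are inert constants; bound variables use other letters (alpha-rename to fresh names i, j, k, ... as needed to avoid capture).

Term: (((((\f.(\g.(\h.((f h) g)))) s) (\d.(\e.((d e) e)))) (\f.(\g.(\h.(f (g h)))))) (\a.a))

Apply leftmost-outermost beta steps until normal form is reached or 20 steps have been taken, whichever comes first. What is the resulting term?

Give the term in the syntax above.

Step 0: (((((\f.(\g.(\h.((f h) g)))) s) (\d.(\e.((d e) e)))) (\f.(\g.(\h.(f (g h)))))) (\a.a))
Step 1: ((((\g.(\h.((s h) g))) (\d.(\e.((d e) e)))) (\f.(\g.(\h.(f (g h)))))) (\a.a))
Step 2: (((\h.((s h) (\d.(\e.((d e) e))))) (\f.(\g.(\h.(f (g h)))))) (\a.a))
Step 3: (((s (\f.(\g.(\h.(f (g h)))))) (\d.(\e.((d e) e)))) (\a.a))

Answer: (((s (\f.(\g.(\h.(f (g h)))))) (\d.(\e.((d e) e)))) (\a.a))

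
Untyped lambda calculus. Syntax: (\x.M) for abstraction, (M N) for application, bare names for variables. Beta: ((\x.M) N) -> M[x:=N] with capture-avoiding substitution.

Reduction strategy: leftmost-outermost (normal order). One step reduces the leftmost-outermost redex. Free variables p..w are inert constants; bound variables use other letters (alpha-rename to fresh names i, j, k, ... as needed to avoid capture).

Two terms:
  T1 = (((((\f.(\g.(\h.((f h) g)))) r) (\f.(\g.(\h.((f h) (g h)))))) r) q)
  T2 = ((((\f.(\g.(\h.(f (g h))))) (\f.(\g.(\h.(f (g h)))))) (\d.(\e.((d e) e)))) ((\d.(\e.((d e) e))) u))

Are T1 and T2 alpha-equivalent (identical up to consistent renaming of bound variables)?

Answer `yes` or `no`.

Term 1: (((((\f.(\g.(\h.((f h) g)))) r) (\f.(\g.(\h.((f h) (g h)))))) r) q)
Term 2: ((((\f.(\g.(\h.(f (g h))))) (\f.(\g.(\h.(f (g h)))))) (\d.(\e.((d e) e)))) ((\d.(\e.((d e) e))) u))
Alpha-equivalence: compare structure up to binder renaming.
Result: False

Answer: no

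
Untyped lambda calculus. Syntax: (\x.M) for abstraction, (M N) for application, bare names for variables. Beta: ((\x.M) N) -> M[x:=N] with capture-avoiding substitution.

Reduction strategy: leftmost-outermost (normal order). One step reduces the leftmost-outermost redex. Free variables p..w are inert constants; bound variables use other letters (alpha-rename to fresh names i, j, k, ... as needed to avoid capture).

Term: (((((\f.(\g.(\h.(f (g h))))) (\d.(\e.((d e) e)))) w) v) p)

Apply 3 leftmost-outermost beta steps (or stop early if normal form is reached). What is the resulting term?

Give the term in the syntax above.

Step 0: (((((\f.(\g.(\h.(f (g h))))) (\d.(\e.((d e) e)))) w) v) p)
Step 1: ((((\g.(\h.((\d.(\e.((d e) e))) (g h)))) w) v) p)
Step 2: (((\h.((\d.(\e.((d e) e))) (w h))) v) p)
Step 3: (((\d.(\e.((d e) e))) (w v)) p)

Answer: (((\d.(\e.((d e) e))) (w v)) p)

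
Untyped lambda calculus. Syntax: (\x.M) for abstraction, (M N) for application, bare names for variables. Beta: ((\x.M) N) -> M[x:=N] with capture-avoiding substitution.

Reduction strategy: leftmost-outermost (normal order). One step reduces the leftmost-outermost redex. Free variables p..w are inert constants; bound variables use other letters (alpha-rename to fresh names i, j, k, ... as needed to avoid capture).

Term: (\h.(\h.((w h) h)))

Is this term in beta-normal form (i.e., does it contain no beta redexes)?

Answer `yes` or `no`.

Term: (\h.(\h.((w h) h)))
No beta redexes found.

Answer: yes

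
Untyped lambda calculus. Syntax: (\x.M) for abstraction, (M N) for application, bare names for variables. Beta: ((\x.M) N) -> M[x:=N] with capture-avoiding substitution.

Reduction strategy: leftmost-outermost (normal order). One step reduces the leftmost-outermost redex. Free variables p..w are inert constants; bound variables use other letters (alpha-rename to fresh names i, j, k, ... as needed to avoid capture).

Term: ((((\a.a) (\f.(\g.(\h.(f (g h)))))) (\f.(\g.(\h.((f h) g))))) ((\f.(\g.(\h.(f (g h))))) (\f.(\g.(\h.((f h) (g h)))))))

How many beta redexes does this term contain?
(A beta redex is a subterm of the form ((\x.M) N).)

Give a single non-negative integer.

Answer: 2

Derivation:
Term: ((((\a.a) (\f.(\g.(\h.(f (g h)))))) (\f.(\g.(\h.((f h) g))))) ((\f.(\g.(\h.(f (g h))))) (\f.(\g.(\h.((f h) (g h)))))))
  Redex: ((\a.a) (\f.(\g.(\h.(f (g h))))))
  Redex: ((\f.(\g.(\h.(f (g h))))) (\f.(\g.(\h.((f h) (g h))))))
Total redexes: 2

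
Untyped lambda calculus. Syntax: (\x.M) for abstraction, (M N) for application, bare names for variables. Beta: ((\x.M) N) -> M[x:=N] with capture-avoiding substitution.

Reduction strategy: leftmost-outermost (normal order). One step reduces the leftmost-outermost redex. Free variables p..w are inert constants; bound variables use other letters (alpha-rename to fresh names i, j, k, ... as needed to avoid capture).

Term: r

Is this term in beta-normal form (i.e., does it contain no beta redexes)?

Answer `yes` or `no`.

Answer: yes

Derivation:
Term: r
No beta redexes found.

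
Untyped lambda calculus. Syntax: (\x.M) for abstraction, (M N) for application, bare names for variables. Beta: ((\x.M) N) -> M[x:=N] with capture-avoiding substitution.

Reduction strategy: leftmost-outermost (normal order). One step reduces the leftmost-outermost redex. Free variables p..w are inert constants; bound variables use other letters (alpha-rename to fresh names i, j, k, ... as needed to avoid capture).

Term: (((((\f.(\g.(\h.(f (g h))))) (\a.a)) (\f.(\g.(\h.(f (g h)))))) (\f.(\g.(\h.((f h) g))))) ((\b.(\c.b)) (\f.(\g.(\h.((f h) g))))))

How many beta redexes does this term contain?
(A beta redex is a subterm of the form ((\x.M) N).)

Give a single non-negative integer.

Term: (((((\f.(\g.(\h.(f (g h))))) (\a.a)) (\f.(\g.(\h.(f (g h)))))) (\f.(\g.(\h.((f h) g))))) ((\b.(\c.b)) (\f.(\g.(\h.((f h) g))))))
  Redex: ((\f.(\g.(\h.(f (g h))))) (\a.a))
  Redex: ((\b.(\c.b)) (\f.(\g.(\h.((f h) g)))))
Total redexes: 2

Answer: 2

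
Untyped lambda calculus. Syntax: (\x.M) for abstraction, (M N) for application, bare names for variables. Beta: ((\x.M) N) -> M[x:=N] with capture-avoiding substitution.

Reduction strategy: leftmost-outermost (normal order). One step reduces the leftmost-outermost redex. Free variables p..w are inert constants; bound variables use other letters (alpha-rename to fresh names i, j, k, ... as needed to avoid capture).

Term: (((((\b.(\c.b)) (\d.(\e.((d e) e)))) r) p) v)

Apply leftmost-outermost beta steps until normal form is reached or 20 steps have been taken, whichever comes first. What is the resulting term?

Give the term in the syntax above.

Answer: ((p v) v)

Derivation:
Step 0: (((((\b.(\c.b)) (\d.(\e.((d e) e)))) r) p) v)
Step 1: ((((\c.(\d.(\e.((d e) e)))) r) p) v)
Step 2: (((\d.(\e.((d e) e))) p) v)
Step 3: ((\e.((p e) e)) v)
Step 4: ((p v) v)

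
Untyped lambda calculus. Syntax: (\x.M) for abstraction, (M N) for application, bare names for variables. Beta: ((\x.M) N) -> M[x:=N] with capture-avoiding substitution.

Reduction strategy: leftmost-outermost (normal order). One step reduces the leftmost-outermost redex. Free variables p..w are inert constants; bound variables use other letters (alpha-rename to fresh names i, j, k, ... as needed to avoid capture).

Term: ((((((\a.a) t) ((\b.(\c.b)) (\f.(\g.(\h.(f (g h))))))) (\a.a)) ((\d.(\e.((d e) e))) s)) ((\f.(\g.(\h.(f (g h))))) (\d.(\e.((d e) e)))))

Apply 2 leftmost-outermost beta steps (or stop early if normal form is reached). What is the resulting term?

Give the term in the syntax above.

Answer: ((((t (\c.(\f.(\g.(\h.(f (g h))))))) (\a.a)) ((\d.(\e.((d e) e))) s)) ((\f.(\g.(\h.(f (g h))))) (\d.(\e.((d e) e)))))

Derivation:
Step 0: ((((((\a.a) t) ((\b.(\c.b)) (\f.(\g.(\h.(f (g h))))))) (\a.a)) ((\d.(\e.((d e) e))) s)) ((\f.(\g.(\h.(f (g h))))) (\d.(\e.((d e) e)))))
Step 1: ((((t ((\b.(\c.b)) (\f.(\g.(\h.(f (g h))))))) (\a.a)) ((\d.(\e.((d e) e))) s)) ((\f.(\g.(\h.(f (g h))))) (\d.(\e.((d e) e)))))
Step 2: ((((t (\c.(\f.(\g.(\h.(f (g h))))))) (\a.a)) ((\d.(\e.((d e) e))) s)) ((\f.(\g.(\h.(f (g h))))) (\d.(\e.((d e) e)))))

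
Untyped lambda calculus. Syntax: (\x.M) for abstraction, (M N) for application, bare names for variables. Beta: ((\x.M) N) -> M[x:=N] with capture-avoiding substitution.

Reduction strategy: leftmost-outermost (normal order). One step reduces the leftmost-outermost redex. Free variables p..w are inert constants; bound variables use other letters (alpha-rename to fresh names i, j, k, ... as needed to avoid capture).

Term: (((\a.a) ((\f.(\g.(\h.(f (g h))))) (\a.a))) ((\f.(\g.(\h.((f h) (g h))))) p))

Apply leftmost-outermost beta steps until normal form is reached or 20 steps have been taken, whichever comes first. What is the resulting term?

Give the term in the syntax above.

Step 0: (((\a.a) ((\f.(\g.(\h.(f (g h))))) (\a.a))) ((\f.(\g.(\h.((f h) (g h))))) p))
Step 1: (((\f.(\g.(\h.(f (g h))))) (\a.a)) ((\f.(\g.(\h.((f h) (g h))))) p))
Step 2: ((\g.(\h.((\a.a) (g h)))) ((\f.(\g.(\h.((f h) (g h))))) p))
Step 3: (\h.((\a.a) (((\f.(\g.(\h.((f h) (g h))))) p) h)))
Step 4: (\h.(((\f.(\g.(\h.((f h) (g h))))) p) h))
Step 5: (\h.((\g.(\h.((p h) (g h)))) h))
Step 6: (\h.(\i.((p i) (h i))))

Answer: (\h.(\i.((p i) (h i))))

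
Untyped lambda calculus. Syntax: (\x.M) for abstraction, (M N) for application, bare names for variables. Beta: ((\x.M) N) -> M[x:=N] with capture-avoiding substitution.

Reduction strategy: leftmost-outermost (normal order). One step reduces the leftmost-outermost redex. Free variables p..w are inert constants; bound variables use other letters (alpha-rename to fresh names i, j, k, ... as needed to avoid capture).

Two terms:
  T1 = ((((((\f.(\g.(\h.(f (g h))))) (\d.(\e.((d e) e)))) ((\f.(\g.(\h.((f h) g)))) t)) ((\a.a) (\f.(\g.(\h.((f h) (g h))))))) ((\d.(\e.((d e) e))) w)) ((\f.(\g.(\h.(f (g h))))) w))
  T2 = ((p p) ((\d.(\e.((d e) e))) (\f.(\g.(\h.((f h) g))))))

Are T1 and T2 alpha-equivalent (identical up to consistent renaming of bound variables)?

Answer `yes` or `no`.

Term 1: ((((((\f.(\g.(\h.(f (g h))))) (\d.(\e.((d e) e)))) ((\f.(\g.(\h.((f h) g)))) t)) ((\a.a) (\f.(\g.(\h.((f h) (g h))))))) ((\d.(\e.((d e) e))) w)) ((\f.(\g.(\h.(f (g h))))) w))
Term 2: ((p p) ((\d.(\e.((d e) e))) (\f.(\g.(\h.((f h) g))))))
Alpha-equivalence: compare structure up to binder renaming.
Result: False

Answer: no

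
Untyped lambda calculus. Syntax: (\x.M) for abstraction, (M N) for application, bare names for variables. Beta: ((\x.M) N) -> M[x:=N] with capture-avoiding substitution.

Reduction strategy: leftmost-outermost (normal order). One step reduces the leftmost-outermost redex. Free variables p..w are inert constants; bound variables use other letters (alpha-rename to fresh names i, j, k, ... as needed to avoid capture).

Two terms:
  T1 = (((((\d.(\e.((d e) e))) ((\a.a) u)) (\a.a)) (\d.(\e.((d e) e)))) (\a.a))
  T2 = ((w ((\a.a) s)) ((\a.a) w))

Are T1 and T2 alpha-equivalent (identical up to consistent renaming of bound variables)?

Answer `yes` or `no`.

Answer: no

Derivation:
Term 1: (((((\d.(\e.((d e) e))) ((\a.a) u)) (\a.a)) (\d.(\e.((d e) e)))) (\a.a))
Term 2: ((w ((\a.a) s)) ((\a.a) w))
Alpha-equivalence: compare structure up to binder renaming.
Result: False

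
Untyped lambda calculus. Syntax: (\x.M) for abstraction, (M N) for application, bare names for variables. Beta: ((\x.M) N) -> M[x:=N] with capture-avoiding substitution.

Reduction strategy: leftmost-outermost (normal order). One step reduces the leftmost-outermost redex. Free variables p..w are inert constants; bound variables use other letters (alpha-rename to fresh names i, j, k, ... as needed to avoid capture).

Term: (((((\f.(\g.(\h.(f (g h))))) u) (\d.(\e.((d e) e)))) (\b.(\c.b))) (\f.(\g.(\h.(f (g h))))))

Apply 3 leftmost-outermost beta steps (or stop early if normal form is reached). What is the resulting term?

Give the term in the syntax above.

Answer: ((u ((\d.(\e.((d e) e))) (\b.(\c.b)))) (\f.(\g.(\h.(f (g h))))))

Derivation:
Step 0: (((((\f.(\g.(\h.(f (g h))))) u) (\d.(\e.((d e) e)))) (\b.(\c.b))) (\f.(\g.(\h.(f (g h))))))
Step 1: ((((\g.(\h.(u (g h)))) (\d.(\e.((d e) e)))) (\b.(\c.b))) (\f.(\g.(\h.(f (g h))))))
Step 2: (((\h.(u ((\d.(\e.((d e) e))) h))) (\b.(\c.b))) (\f.(\g.(\h.(f (g h))))))
Step 3: ((u ((\d.(\e.((d e) e))) (\b.(\c.b)))) (\f.(\g.(\h.(f (g h))))))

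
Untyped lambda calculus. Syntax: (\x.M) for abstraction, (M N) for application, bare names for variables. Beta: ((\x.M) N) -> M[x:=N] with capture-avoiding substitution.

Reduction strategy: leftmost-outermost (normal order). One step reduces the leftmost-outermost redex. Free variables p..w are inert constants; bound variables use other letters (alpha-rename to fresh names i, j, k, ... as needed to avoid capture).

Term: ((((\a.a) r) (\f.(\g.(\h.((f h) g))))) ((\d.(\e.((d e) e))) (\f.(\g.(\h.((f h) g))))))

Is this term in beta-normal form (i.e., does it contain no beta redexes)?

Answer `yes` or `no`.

Term: ((((\a.a) r) (\f.(\g.(\h.((f h) g))))) ((\d.(\e.((d e) e))) (\f.(\g.(\h.((f h) g))))))
Found 2 beta redex(es).

Answer: no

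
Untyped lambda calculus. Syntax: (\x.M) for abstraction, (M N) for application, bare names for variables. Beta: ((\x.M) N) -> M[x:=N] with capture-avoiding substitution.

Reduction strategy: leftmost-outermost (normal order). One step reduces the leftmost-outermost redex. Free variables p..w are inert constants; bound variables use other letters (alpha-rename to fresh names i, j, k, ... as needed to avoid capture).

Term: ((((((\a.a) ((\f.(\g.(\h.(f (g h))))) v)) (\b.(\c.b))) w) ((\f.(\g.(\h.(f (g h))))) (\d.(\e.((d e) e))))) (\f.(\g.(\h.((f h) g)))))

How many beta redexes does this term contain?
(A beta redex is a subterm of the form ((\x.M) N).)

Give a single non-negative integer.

Term: ((((((\a.a) ((\f.(\g.(\h.(f (g h))))) v)) (\b.(\c.b))) w) ((\f.(\g.(\h.(f (g h))))) (\d.(\e.((d e) e))))) (\f.(\g.(\h.((f h) g)))))
  Redex: ((\a.a) ((\f.(\g.(\h.(f (g h))))) v))
  Redex: ((\f.(\g.(\h.(f (g h))))) v)
  Redex: ((\f.(\g.(\h.(f (g h))))) (\d.(\e.((d e) e))))
Total redexes: 3

Answer: 3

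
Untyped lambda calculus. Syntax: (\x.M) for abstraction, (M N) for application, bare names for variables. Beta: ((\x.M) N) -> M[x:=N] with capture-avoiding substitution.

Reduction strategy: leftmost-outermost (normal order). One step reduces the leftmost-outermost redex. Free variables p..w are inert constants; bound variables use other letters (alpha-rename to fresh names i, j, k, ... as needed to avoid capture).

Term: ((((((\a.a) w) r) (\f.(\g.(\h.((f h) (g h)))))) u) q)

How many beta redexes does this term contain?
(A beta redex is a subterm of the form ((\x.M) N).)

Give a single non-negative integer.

Term: ((((((\a.a) w) r) (\f.(\g.(\h.((f h) (g h)))))) u) q)
  Redex: ((\a.a) w)
Total redexes: 1

Answer: 1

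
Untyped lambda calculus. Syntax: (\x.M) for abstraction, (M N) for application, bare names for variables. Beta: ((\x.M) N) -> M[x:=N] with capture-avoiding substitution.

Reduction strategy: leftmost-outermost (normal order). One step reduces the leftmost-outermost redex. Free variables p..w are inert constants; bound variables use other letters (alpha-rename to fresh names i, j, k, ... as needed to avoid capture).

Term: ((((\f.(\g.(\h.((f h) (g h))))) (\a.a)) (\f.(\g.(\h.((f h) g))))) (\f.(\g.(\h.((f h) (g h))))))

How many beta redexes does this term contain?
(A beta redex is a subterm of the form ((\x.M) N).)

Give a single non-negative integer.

Answer: 1

Derivation:
Term: ((((\f.(\g.(\h.((f h) (g h))))) (\a.a)) (\f.(\g.(\h.((f h) g))))) (\f.(\g.(\h.((f h) (g h))))))
  Redex: ((\f.(\g.(\h.((f h) (g h))))) (\a.a))
Total redexes: 1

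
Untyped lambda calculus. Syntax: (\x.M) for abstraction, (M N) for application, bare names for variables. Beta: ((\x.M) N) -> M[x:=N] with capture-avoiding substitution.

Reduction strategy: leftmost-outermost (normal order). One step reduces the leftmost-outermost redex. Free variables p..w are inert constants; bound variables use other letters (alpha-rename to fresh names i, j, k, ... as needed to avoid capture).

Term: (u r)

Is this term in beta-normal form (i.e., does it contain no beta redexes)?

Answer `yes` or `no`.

Term: (u r)
No beta redexes found.

Answer: yes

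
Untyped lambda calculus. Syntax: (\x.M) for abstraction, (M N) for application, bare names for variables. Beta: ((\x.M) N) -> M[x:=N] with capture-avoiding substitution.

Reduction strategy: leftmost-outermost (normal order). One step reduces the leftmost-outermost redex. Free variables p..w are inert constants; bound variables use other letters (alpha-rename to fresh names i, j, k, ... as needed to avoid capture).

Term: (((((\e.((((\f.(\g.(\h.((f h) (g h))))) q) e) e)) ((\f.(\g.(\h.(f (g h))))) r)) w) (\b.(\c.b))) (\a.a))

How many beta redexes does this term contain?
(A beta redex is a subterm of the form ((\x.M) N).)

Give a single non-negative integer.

Term: (((((\e.((((\f.(\g.(\h.((f h) (g h))))) q) e) e)) ((\f.(\g.(\h.(f (g h))))) r)) w) (\b.(\c.b))) (\a.a))
  Redex: ((\e.((((\f.(\g.(\h.((f h) (g h))))) q) e) e)) ((\f.(\g.(\h.(f (g h))))) r))
  Redex: ((\f.(\g.(\h.((f h) (g h))))) q)
  Redex: ((\f.(\g.(\h.(f (g h))))) r)
Total redexes: 3

Answer: 3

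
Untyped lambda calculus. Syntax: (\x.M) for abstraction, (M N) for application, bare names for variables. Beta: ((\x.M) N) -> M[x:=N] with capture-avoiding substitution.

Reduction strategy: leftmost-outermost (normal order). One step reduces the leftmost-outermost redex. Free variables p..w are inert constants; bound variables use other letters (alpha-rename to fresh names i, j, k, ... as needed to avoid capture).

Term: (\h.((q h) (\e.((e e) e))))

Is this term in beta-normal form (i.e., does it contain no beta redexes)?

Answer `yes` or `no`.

Term: (\h.((q h) (\e.((e e) e))))
No beta redexes found.

Answer: yes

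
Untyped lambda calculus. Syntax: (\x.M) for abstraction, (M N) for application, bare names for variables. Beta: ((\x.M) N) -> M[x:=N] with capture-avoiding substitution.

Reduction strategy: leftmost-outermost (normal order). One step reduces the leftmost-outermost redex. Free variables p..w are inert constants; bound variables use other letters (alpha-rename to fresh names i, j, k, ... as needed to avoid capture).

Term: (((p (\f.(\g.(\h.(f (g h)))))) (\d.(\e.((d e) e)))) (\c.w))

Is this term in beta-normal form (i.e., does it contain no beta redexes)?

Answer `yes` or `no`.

Answer: yes

Derivation:
Term: (((p (\f.(\g.(\h.(f (g h)))))) (\d.(\e.((d e) e)))) (\c.w))
No beta redexes found.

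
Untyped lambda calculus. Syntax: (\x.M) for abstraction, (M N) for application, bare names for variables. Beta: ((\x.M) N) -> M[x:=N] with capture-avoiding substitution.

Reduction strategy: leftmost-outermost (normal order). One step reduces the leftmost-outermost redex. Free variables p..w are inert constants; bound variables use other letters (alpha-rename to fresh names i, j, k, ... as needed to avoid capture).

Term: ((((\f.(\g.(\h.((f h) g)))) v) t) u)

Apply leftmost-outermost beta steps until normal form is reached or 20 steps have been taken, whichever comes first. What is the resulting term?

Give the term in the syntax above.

Step 0: ((((\f.(\g.(\h.((f h) g)))) v) t) u)
Step 1: (((\g.(\h.((v h) g))) t) u)
Step 2: ((\h.((v h) t)) u)
Step 3: ((v u) t)

Answer: ((v u) t)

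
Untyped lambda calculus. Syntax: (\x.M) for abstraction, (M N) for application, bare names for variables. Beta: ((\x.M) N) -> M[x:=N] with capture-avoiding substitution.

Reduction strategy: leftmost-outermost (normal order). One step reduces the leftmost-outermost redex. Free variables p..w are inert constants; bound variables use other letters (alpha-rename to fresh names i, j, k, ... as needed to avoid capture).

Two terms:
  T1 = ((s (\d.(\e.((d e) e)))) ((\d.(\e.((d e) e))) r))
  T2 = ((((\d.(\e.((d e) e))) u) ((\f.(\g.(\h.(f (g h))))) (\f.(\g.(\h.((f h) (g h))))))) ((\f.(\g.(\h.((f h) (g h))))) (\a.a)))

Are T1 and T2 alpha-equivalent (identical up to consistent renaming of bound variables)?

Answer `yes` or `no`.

Answer: no

Derivation:
Term 1: ((s (\d.(\e.((d e) e)))) ((\d.(\e.((d e) e))) r))
Term 2: ((((\d.(\e.((d e) e))) u) ((\f.(\g.(\h.(f (g h))))) (\f.(\g.(\h.((f h) (g h))))))) ((\f.(\g.(\h.((f h) (g h))))) (\a.a)))
Alpha-equivalence: compare structure up to binder renaming.
Result: False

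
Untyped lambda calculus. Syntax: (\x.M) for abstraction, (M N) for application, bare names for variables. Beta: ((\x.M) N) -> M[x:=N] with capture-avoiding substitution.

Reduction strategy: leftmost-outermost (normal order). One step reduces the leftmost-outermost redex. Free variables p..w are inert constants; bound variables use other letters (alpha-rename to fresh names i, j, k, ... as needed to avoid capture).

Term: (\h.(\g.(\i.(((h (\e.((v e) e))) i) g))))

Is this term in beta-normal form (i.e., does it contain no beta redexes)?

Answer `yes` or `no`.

Answer: yes

Derivation:
Term: (\h.(\g.(\i.(((h (\e.((v e) e))) i) g))))
No beta redexes found.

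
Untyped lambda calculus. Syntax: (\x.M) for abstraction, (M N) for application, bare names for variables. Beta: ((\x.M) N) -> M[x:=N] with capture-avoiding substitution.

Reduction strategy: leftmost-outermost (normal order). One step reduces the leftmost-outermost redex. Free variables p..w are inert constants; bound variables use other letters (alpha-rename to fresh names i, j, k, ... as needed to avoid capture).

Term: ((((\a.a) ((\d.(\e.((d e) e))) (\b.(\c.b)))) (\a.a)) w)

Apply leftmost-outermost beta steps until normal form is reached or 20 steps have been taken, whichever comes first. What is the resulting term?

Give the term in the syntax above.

Answer: w

Derivation:
Step 0: ((((\a.a) ((\d.(\e.((d e) e))) (\b.(\c.b)))) (\a.a)) w)
Step 1: ((((\d.(\e.((d e) e))) (\b.(\c.b))) (\a.a)) w)
Step 2: (((\e.(((\b.(\c.b)) e) e)) (\a.a)) w)
Step 3: ((((\b.(\c.b)) (\a.a)) (\a.a)) w)
Step 4: (((\c.(\a.a)) (\a.a)) w)
Step 5: ((\a.a) w)
Step 6: w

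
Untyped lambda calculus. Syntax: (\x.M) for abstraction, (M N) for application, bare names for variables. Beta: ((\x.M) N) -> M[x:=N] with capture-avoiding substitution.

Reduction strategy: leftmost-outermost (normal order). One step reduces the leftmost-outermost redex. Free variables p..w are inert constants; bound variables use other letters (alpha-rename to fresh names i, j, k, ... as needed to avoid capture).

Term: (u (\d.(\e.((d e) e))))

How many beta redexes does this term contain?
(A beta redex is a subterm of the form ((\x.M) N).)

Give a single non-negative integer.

Term: (u (\d.(\e.((d e) e))))
  (no redexes)
Total redexes: 0

Answer: 0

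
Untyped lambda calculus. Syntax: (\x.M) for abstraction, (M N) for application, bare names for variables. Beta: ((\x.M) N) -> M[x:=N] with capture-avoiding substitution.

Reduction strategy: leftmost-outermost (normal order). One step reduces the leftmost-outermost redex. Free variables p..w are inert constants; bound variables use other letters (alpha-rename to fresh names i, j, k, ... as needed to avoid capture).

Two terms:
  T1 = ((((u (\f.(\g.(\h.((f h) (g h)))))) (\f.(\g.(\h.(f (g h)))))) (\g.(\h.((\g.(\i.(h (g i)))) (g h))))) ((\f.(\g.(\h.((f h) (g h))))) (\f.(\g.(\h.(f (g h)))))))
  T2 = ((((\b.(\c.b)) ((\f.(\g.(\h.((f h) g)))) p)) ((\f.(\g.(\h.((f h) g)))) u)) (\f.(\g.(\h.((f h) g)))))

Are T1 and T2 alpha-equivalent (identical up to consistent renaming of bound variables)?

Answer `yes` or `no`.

Answer: no

Derivation:
Term 1: ((((u (\f.(\g.(\h.((f h) (g h)))))) (\f.(\g.(\h.(f (g h)))))) (\g.(\h.((\g.(\i.(h (g i)))) (g h))))) ((\f.(\g.(\h.((f h) (g h))))) (\f.(\g.(\h.(f (g h)))))))
Term 2: ((((\b.(\c.b)) ((\f.(\g.(\h.((f h) g)))) p)) ((\f.(\g.(\h.((f h) g)))) u)) (\f.(\g.(\h.((f h) g)))))
Alpha-equivalence: compare structure up to binder renaming.
Result: False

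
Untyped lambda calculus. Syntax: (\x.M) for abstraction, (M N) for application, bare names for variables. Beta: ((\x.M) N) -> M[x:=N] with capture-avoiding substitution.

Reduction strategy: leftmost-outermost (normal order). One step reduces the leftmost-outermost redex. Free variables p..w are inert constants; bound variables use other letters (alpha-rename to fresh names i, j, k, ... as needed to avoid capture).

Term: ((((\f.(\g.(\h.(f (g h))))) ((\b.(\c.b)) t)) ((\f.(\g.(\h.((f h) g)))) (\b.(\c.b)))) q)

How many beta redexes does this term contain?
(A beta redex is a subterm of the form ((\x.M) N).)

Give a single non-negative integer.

Answer: 3

Derivation:
Term: ((((\f.(\g.(\h.(f (g h))))) ((\b.(\c.b)) t)) ((\f.(\g.(\h.((f h) g)))) (\b.(\c.b)))) q)
  Redex: ((\f.(\g.(\h.(f (g h))))) ((\b.(\c.b)) t))
  Redex: ((\b.(\c.b)) t)
  Redex: ((\f.(\g.(\h.((f h) g)))) (\b.(\c.b)))
Total redexes: 3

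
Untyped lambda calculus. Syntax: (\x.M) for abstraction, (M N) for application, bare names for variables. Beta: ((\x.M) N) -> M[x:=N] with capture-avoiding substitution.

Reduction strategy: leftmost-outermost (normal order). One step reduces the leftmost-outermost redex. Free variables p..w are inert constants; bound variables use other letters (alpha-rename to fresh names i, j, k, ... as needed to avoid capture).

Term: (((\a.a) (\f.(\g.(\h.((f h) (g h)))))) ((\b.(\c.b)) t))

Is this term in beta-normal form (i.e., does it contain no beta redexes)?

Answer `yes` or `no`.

Answer: no

Derivation:
Term: (((\a.a) (\f.(\g.(\h.((f h) (g h)))))) ((\b.(\c.b)) t))
Found 2 beta redex(es).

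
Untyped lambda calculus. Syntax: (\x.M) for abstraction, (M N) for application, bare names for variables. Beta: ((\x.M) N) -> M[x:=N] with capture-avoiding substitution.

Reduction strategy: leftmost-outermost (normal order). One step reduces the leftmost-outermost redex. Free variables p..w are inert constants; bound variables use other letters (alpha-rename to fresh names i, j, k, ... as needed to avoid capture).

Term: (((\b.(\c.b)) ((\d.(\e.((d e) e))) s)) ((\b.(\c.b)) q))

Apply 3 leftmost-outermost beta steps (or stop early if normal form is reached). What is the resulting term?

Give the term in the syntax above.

Answer: (\e.((s e) e))

Derivation:
Step 0: (((\b.(\c.b)) ((\d.(\e.((d e) e))) s)) ((\b.(\c.b)) q))
Step 1: ((\c.((\d.(\e.((d e) e))) s)) ((\b.(\c.b)) q))
Step 2: ((\d.(\e.((d e) e))) s)
Step 3: (\e.((s e) e))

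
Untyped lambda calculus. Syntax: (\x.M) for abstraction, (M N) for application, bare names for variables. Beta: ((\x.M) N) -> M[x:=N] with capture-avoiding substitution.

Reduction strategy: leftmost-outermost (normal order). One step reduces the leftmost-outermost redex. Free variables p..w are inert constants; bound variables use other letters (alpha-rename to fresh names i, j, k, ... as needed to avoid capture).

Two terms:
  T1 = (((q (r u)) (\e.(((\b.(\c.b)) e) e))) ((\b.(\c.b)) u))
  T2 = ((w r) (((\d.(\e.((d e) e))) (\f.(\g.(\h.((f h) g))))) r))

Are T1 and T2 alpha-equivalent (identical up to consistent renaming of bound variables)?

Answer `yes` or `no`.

Answer: no

Derivation:
Term 1: (((q (r u)) (\e.(((\b.(\c.b)) e) e))) ((\b.(\c.b)) u))
Term 2: ((w r) (((\d.(\e.((d e) e))) (\f.(\g.(\h.((f h) g))))) r))
Alpha-equivalence: compare structure up to binder renaming.
Result: False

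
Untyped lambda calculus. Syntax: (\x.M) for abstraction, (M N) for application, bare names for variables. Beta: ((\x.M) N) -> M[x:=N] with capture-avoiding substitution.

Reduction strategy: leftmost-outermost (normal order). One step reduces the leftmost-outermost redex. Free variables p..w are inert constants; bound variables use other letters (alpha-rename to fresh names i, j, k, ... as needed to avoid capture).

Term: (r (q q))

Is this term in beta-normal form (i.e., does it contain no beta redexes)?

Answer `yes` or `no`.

Answer: yes

Derivation:
Term: (r (q q))
No beta redexes found.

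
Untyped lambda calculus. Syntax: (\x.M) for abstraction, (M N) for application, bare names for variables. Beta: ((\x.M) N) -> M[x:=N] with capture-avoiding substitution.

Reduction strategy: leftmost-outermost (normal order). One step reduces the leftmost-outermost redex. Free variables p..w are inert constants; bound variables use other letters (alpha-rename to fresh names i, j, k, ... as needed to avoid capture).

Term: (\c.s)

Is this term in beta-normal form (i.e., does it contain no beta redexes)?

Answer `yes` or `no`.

Answer: yes

Derivation:
Term: (\c.s)
No beta redexes found.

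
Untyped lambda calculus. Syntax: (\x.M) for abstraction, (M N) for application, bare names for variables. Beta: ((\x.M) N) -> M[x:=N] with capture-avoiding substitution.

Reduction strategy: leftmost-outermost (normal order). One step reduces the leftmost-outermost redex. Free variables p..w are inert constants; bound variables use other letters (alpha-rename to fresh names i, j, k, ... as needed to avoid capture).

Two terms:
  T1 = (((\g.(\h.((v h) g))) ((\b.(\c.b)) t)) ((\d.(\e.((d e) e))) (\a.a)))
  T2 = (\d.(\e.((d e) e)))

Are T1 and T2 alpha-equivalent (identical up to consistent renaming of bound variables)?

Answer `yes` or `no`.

Answer: no

Derivation:
Term 1: (((\g.(\h.((v h) g))) ((\b.(\c.b)) t)) ((\d.(\e.((d e) e))) (\a.a)))
Term 2: (\d.(\e.((d e) e)))
Alpha-equivalence: compare structure up to binder renaming.
Result: False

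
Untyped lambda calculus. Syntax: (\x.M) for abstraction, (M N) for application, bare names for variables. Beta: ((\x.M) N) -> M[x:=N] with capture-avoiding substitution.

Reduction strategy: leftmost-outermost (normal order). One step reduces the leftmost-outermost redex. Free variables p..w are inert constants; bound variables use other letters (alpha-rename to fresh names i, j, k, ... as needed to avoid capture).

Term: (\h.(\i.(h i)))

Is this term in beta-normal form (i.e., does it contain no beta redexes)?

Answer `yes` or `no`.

Answer: yes

Derivation:
Term: (\h.(\i.(h i)))
No beta redexes found.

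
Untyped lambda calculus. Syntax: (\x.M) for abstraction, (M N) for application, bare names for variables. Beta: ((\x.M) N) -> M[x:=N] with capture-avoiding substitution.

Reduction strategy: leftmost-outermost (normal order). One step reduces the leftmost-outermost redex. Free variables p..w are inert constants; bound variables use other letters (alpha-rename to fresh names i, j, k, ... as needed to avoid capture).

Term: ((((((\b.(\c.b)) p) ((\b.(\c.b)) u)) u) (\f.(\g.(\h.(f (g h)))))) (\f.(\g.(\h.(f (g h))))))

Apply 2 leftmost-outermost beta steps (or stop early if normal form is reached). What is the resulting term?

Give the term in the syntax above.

Answer: (((p u) (\f.(\g.(\h.(f (g h)))))) (\f.(\g.(\h.(f (g h))))))

Derivation:
Step 0: ((((((\b.(\c.b)) p) ((\b.(\c.b)) u)) u) (\f.(\g.(\h.(f (g h)))))) (\f.(\g.(\h.(f (g h))))))
Step 1: (((((\c.p) ((\b.(\c.b)) u)) u) (\f.(\g.(\h.(f (g h)))))) (\f.(\g.(\h.(f (g h))))))
Step 2: (((p u) (\f.(\g.(\h.(f (g h)))))) (\f.(\g.(\h.(f (g h))))))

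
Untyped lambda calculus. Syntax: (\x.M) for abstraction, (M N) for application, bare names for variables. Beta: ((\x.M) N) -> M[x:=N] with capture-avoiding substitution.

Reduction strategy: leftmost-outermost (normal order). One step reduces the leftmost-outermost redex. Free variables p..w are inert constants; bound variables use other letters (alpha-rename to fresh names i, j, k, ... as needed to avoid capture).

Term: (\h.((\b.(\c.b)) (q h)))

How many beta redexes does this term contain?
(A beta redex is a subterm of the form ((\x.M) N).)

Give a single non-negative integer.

Answer: 1

Derivation:
Term: (\h.((\b.(\c.b)) (q h)))
  Redex: ((\b.(\c.b)) (q h))
Total redexes: 1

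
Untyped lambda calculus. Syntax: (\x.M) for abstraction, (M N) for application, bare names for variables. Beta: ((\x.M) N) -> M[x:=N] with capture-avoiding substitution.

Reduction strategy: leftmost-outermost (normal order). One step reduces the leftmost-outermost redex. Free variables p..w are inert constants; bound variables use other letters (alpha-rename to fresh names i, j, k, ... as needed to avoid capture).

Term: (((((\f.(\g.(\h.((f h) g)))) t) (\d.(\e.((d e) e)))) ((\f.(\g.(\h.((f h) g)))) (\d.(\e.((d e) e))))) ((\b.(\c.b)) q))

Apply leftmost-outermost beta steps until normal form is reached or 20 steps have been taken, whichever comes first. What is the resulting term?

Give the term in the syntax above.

Step 0: (((((\f.(\g.(\h.((f h) g)))) t) (\d.(\e.((d e) e)))) ((\f.(\g.(\h.((f h) g)))) (\d.(\e.((d e) e))))) ((\b.(\c.b)) q))
Step 1: ((((\g.(\h.((t h) g))) (\d.(\e.((d e) e)))) ((\f.(\g.(\h.((f h) g)))) (\d.(\e.((d e) e))))) ((\b.(\c.b)) q))
Step 2: (((\h.((t h) (\d.(\e.((d e) e))))) ((\f.(\g.(\h.((f h) g)))) (\d.(\e.((d e) e))))) ((\b.(\c.b)) q))
Step 3: (((t ((\f.(\g.(\h.((f h) g)))) (\d.(\e.((d e) e))))) (\d.(\e.((d e) e)))) ((\b.(\c.b)) q))
Step 4: (((t (\g.(\h.(((\d.(\e.((d e) e))) h) g)))) (\d.(\e.((d e) e)))) ((\b.(\c.b)) q))
Step 5: (((t (\g.(\h.((\e.((h e) e)) g)))) (\d.(\e.((d e) e)))) ((\b.(\c.b)) q))
Step 6: (((t (\g.(\h.((h g) g)))) (\d.(\e.((d e) e)))) ((\b.(\c.b)) q))
Step 7: (((t (\g.(\h.((h g) g)))) (\d.(\e.((d e) e)))) (\c.q))

Answer: (((t (\g.(\h.((h g) g)))) (\d.(\e.((d e) e)))) (\c.q))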